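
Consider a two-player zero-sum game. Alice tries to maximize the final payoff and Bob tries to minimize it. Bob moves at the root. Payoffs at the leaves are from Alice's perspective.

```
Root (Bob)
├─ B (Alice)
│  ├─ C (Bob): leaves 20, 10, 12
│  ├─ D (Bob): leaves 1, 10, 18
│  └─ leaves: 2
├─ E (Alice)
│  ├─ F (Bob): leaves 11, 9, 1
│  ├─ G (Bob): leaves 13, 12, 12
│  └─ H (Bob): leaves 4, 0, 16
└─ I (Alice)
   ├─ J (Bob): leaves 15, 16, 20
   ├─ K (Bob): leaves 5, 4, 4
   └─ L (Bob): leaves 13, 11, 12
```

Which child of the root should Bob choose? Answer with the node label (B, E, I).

B

C (Bob): min(20, 10, 12) = 10
D (Bob): min(1, 10, 18) = 1
B (Alice): max(10, 1, 2) = 10
F (Bob): min(11, 9, 1) = 1
G (Bob): min(13, 12, 12) = 12
H (Bob): min(4, 0, 16) = 0
E (Alice): max(1, 12, 0) = 12
J (Bob): min(15, 16, 20) = 15
K (Bob): min(5, 4, 4) = 4
L (Bob): min(13, 11, 12) = 11
I (Alice): max(15, 4, 11) = 15
Root (Bob): min(10, 12, 15) = 10
Bob picks the child with the lowest value: B (value 10).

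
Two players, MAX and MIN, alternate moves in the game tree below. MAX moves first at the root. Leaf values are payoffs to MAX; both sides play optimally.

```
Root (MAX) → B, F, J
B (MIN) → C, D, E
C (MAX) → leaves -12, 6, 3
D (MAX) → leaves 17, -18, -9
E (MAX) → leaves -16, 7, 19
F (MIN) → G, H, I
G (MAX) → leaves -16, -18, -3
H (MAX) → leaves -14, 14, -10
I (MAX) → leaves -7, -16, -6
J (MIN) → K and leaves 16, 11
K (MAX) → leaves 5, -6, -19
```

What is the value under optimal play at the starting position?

6

C (MAX): max(-12, 6, 3) = 6
D (MAX): max(17, -18, -9) = 17
E (MAX): max(-16, 7, 19) = 19
B (MIN): min(6, 17, 19) = 6
G (MAX): max(-16, -18, -3) = -3
H (MAX): max(-14, 14, -10) = 14
I (MAX): max(-7, -16, -6) = -6
F (MIN): min(-3, 14, -6) = -6
K (MAX): max(5, -6, -19) = 5
J (MIN): min(5, 16, 11) = 5
Root (MAX): max(6, -6, 5) = 6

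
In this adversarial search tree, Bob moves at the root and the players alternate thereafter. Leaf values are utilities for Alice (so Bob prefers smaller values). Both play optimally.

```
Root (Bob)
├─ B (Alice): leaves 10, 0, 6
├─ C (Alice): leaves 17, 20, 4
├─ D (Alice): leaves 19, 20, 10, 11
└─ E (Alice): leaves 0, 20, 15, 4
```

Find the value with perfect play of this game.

B (Alice): max(10, 0, 6) = 10
C (Alice): max(17, 20, 4) = 20
D (Alice): max(19, 20, 10, 11) = 20
E (Alice): max(0, 20, 15, 4) = 20
Root (Bob): min(10, 20, 20, 20) = 10

10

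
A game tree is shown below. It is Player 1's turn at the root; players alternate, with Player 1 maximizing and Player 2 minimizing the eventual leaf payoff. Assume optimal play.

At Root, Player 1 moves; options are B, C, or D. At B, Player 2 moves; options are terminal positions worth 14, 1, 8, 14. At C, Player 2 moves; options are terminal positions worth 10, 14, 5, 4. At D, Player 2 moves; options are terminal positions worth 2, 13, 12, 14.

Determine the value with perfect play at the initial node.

4

B (Player 2): min(14, 1, 8, 14) = 1
C (Player 2): min(10, 14, 5, 4) = 4
D (Player 2): min(2, 13, 12, 14) = 2
Root (Player 1): max(1, 4, 2) = 4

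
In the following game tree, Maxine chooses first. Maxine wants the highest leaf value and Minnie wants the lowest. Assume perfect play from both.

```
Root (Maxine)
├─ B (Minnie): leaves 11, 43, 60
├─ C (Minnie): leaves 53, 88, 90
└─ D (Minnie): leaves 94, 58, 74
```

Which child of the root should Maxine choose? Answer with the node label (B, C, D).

D

B (Minnie): min(11, 43, 60) = 11
C (Minnie): min(53, 88, 90) = 53
D (Minnie): min(94, 58, 74) = 58
Root (Maxine): max(11, 53, 58) = 58
Maxine picks the child with the highest value: D (value 58).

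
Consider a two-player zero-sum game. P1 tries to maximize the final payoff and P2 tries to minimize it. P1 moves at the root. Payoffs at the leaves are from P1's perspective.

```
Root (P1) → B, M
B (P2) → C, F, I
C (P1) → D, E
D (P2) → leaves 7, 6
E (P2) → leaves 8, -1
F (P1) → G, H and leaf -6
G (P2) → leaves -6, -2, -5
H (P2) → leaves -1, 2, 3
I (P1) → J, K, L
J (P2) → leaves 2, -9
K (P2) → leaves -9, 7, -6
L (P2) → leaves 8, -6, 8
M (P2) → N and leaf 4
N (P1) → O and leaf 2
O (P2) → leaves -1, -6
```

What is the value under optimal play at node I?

-6

J: min(2, -9) = -9
K: min(-9, 7, -6) = -9
L: min(8, -6, 8) = -6
I: max(-9, -9, -6) = -6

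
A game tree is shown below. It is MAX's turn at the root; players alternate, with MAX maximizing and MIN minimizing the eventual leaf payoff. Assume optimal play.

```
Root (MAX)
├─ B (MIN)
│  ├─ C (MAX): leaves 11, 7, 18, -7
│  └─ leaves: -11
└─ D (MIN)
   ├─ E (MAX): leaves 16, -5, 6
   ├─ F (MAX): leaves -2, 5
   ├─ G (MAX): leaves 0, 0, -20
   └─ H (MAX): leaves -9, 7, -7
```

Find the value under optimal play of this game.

0

C (MAX): max(11, 7, 18, -7) = 18
B (MIN): min(18, -11) = -11
E (MAX): max(16, -5, 6) = 16
F (MAX): max(-2, 5) = 5
G (MAX): max(0, 0, -20) = 0
H (MAX): max(-9, 7, -7) = 7
D (MIN): min(16, 5, 0, 7) = 0
Root (MAX): max(-11, 0) = 0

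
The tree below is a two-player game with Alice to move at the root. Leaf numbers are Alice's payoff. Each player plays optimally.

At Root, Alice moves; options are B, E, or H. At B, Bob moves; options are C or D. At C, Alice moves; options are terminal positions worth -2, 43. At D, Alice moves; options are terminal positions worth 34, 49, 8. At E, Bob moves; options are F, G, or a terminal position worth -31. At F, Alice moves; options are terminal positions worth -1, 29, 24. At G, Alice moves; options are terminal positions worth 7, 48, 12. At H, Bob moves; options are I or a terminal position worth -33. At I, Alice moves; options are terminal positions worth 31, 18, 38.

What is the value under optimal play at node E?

F: max(-1, 29, 24) = 29
G: max(7, 48, 12) = 48
E: min(29, 48, -31) = -31

-31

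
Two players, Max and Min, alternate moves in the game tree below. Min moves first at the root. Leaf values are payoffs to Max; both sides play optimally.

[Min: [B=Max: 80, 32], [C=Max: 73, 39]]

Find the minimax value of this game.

B (Max): max(80, 32) = 80
C (Max): max(73, 39) = 73
Root (Min): min(80, 73) = 73

73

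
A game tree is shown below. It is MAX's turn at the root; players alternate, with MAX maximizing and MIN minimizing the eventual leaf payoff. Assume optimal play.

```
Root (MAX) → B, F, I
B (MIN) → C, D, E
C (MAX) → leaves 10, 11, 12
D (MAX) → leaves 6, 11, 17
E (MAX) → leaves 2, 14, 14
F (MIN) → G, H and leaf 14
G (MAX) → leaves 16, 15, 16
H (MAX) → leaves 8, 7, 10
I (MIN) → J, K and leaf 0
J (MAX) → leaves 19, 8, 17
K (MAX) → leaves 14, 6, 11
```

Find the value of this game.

C (MAX): max(10, 11, 12) = 12
D (MAX): max(6, 11, 17) = 17
E (MAX): max(2, 14, 14) = 14
B (MIN): min(12, 17, 14) = 12
G (MAX): max(16, 15, 16) = 16
H (MAX): max(8, 7, 10) = 10
F (MIN): min(16, 10, 14) = 10
J (MAX): max(19, 8, 17) = 19
K (MAX): max(14, 6, 11) = 14
I (MIN): min(19, 14, 0) = 0
Root (MAX): max(12, 10, 0) = 12

12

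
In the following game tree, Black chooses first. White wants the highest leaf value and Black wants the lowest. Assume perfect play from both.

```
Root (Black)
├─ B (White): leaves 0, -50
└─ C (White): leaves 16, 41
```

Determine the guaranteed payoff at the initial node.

0

B (White): max(0, -50) = 0
C (White): max(16, 41) = 41
Root (Black): min(0, 41) = 0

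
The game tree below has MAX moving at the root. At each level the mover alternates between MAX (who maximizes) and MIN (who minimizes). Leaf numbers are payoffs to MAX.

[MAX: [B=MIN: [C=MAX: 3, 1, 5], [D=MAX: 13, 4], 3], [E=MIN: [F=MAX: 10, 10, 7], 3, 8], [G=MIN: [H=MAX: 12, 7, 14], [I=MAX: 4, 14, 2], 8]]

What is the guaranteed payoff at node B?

C: max(3, 1, 5) = 5
D: max(13, 4) = 13
B: min(5, 13, 3) = 3

3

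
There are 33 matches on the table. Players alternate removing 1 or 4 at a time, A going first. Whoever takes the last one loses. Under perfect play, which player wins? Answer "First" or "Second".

Second

W/L table (W = player to move can force a win):
i:   0  1  2  3  4  5  6  7  8  9 10 11 12 13 14 15 16 17 18 19 20 21 22 23 24 25 26 27 28 29 30 31 32 33
     W  L  W  L  W  W  L  W  L  W  W  L  W  L  W  W  L  W  L  W  W  L  W  L  W  W  L  W  L  W  W  L  W  L
Position 33 is L, so the second player wins.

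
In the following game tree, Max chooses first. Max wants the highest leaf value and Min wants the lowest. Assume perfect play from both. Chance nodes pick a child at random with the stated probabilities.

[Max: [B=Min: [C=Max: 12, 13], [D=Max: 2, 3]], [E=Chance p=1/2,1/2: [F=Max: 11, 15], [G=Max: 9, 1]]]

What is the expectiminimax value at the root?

12

C (Max): max(12, 13) = 13
D (Max): max(2, 3) = 3
B (Min): min(13, 3) = 3
F (Max): max(11, 15) = 15
G (Max): max(9, 1) = 9
E (Chance): 1/2·15 + 1/2·9 = 12
Root (Max): max(3, 12) = 12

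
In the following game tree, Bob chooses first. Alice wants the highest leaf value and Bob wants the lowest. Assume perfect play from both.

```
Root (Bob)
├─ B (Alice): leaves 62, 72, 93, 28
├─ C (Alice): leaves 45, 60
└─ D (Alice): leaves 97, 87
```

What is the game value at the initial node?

B (Alice): max(62, 72, 93, 28) = 93
C (Alice): max(45, 60) = 60
D (Alice): max(97, 87) = 97
Root (Bob): min(93, 60, 97) = 60

60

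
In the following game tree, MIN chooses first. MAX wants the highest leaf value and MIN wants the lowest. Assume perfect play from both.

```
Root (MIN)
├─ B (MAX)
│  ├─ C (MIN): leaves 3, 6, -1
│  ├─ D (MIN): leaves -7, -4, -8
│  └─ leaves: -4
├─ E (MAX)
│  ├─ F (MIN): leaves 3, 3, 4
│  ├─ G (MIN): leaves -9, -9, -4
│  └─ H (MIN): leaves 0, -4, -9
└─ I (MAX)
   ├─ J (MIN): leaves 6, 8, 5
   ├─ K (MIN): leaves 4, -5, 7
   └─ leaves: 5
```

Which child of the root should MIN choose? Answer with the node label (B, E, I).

C (MIN): min(3, 6, -1) = -1
D (MIN): min(-7, -4, -8) = -8
B (MAX): max(-1, -8, -4) = -1
F (MIN): min(3, 3, 4) = 3
G (MIN): min(-9, -9, -4) = -9
H (MIN): min(0, -4, -9) = -9
E (MAX): max(3, -9, -9) = 3
J (MIN): min(6, 8, 5) = 5
K (MIN): min(4, -5, 7) = -5
I (MAX): max(5, -5, 5) = 5
Root (MIN): min(-1, 3, 5) = -1
MIN picks the child with the lowest value: B (value -1).

B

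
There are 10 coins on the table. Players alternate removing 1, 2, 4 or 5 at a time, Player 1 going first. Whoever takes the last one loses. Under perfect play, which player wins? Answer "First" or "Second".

Second

i:   0  1  2  3  4  5  6  7  8  9 10
     W  L  W  W  L  W  W  L  W  W  L
Position 10 is L, so the second player wins.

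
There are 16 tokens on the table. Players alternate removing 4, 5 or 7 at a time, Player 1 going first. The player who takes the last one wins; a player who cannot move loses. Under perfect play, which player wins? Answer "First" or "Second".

First

Mark each pile size as W (mover wins) or L (mover loses):
i:   0  1  2  3  4  5  6  7  8  9 10 11 12 13 14 15 16
     L  L  L  L  W  W  W  W  W  W  W  L  L  L  L  W  W
Position 16 is W, so the first player wins.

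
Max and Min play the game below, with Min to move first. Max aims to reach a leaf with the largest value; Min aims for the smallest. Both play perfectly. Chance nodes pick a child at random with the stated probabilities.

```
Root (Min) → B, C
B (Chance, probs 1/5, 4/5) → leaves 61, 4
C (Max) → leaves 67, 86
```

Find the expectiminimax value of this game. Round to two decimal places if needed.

B (Chance): 1/5·61 + 4/5·4 = 15.4
C (Max): max(67, 86) = 86
Root (Min): min(15.4, 86) = 15.4

15.4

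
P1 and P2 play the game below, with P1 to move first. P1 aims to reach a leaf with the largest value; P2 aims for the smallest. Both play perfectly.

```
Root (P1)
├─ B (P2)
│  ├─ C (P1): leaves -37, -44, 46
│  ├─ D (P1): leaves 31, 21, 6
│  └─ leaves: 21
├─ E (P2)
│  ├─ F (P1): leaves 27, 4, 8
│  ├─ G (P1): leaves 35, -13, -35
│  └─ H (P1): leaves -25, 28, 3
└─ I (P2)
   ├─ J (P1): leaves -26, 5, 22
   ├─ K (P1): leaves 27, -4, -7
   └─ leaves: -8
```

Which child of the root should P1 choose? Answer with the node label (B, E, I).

C (P1): max(-37, -44, 46) = 46
D (P1): max(31, 21, 6) = 31
B (P2): min(46, 31, 21) = 21
F (P1): max(27, 4, 8) = 27
G (P1): max(35, -13, -35) = 35
H (P1): max(-25, 28, 3) = 28
E (P2): min(27, 35, 28) = 27
J (P1): max(-26, 5, 22) = 22
K (P1): max(27, -4, -7) = 27
I (P2): min(22, 27, -8) = -8
Root (P1): max(21, 27, -8) = 27
P1 picks the child with the highest value: E (value 27).

E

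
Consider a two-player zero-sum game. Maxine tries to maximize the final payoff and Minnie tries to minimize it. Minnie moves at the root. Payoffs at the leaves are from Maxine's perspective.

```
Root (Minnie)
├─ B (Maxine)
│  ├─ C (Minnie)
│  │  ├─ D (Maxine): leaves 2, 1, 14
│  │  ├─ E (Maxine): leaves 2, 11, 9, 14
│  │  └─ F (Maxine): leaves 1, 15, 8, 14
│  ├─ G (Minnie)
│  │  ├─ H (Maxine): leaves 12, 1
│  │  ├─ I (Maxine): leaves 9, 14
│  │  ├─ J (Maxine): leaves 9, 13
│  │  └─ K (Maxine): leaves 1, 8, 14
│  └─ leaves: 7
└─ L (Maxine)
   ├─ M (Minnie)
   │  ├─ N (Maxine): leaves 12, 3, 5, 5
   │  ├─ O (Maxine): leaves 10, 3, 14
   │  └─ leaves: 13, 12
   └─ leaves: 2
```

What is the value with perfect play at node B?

D: max(2, 1, 14) = 14
E: max(2, 11, 9, 14) = 14
F: max(1, 15, 8, 14) = 15
C: min(14, 14, 15) = 14
H: max(12, 1) = 12
I: max(9, 14) = 14
J: max(9, 13) = 13
K: max(1, 8, 14) = 14
G: min(12, 14, 13, 14) = 12
B: max(14, 12, 7) = 14

14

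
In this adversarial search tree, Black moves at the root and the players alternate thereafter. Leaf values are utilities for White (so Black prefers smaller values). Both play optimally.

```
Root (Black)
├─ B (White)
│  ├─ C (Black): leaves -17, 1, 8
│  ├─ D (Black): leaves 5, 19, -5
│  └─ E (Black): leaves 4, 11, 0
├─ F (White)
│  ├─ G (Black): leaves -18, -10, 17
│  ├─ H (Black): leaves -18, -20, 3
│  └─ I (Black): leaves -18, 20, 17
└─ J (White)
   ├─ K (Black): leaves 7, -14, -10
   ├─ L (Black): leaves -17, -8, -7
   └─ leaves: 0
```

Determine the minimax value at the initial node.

C (Black): min(-17, 1, 8) = -17
D (Black): min(5, 19, -5) = -5
E (Black): min(4, 11, 0) = 0
B (White): max(-17, -5, 0) = 0
G (Black): min(-18, -10, 17) = -18
H (Black): min(-18, -20, 3) = -20
I (Black): min(-18, 20, 17) = -18
F (White): max(-18, -20, -18) = -18
K (Black): min(7, -14, -10) = -14
L (Black): min(-17, -8, -7) = -17
J (White): max(-14, -17, 0) = 0
Root (Black): min(0, -18, 0) = -18

-18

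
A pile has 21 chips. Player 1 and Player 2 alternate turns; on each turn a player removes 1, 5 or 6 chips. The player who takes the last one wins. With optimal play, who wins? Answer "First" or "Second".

Positions where the player to move wins (W) vs loses (L):
i:   0  1  2  3  4  5  6  7  8  9 10 11 12 13 14 15 16 17 18 19 20 21
     L  W  L  W  L  W  W  W  W  W  W  L  W  L  W  L  W  W  W  W  W  W
Position 21 is W, so the first player wins.

First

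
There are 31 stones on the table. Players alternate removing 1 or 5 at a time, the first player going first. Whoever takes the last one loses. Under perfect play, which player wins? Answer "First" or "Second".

Second

W/L table (W = player to move can force a win):
i:   0  1  2  3  4  5  6  7  8  9 10 11 12 13 14 15 16 17 18 19 20 21 22 23 24 25 26 27 28 29 30 31
     W  L  W  L  W  L  W  L  W  L  W  L  W  L  W  L  W  L  W  L  W  L  W  L  W  L  W  L  W  L  W  L
Position 31 is L, so the second player wins.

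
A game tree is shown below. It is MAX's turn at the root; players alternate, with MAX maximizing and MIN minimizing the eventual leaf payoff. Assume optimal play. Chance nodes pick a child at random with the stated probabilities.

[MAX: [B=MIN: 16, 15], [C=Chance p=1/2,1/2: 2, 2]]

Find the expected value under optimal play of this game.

B (MIN): min(16, 15) = 15
C (Chance): 1/2·2 + 1/2·2 = 2
Root (MAX): max(15, 2) = 15

15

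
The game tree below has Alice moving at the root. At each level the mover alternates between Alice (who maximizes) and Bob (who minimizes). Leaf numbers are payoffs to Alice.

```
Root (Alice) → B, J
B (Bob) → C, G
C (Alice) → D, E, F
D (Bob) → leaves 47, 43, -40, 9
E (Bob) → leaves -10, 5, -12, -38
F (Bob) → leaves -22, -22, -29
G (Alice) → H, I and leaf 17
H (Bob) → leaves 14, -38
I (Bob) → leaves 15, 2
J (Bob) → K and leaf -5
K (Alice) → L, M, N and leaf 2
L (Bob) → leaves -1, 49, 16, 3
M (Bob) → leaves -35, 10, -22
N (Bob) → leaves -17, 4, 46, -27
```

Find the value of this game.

-5

D (Bob): min(47, 43, -40, 9) = -40
E (Bob): min(-10, 5, -12, -38) = -38
F (Bob): min(-22, -22, -29) = -29
C (Alice): max(-40, -38, -29) = -29
H (Bob): min(14, -38) = -38
I (Bob): min(15, 2) = 2
G (Alice): max(-38, 2, 17) = 17
B (Bob): min(-29, 17) = -29
L (Bob): min(-1, 49, 16, 3) = -1
M (Bob): min(-35, 10, -22) = -35
N (Bob): min(-17, 4, 46, -27) = -27
K (Alice): max(-1, -35, -27, 2) = 2
J (Bob): min(2, -5) = -5
Root (Alice): max(-29, -5) = -5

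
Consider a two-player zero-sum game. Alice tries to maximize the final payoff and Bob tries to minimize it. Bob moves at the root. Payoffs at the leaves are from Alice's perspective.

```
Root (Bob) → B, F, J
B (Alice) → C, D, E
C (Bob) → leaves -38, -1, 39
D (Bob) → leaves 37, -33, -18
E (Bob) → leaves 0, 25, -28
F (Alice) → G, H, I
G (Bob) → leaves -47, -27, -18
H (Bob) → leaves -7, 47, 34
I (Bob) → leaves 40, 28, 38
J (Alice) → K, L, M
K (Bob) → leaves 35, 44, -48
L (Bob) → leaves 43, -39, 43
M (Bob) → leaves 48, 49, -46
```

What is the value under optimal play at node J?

-39

K: min(35, 44, -48) = -48
L: min(43, -39, 43) = -39
M: min(48, 49, -46) = -46
J: max(-48, -39, -46) = -39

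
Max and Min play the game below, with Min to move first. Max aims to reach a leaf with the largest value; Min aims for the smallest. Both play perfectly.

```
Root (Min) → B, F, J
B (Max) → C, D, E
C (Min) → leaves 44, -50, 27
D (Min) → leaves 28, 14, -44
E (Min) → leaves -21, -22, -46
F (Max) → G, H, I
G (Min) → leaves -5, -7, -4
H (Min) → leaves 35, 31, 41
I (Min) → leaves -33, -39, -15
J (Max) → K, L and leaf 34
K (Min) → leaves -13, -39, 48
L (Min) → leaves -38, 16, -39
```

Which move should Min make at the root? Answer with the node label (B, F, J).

B

C (Min): min(44, -50, 27) = -50
D (Min): min(28, 14, -44) = -44
E (Min): min(-21, -22, -46) = -46
B (Max): max(-50, -44, -46) = -44
G (Min): min(-5, -7, -4) = -7
H (Min): min(35, 31, 41) = 31
I (Min): min(-33, -39, -15) = -39
F (Max): max(-7, 31, -39) = 31
K (Min): min(-13, -39, 48) = -39
L (Min): min(-38, 16, -39) = -39
J (Max): max(-39, -39, 34) = 34
Root (Min): min(-44, 31, 34) = -44
Min picks the child with the lowest value: B (value -44).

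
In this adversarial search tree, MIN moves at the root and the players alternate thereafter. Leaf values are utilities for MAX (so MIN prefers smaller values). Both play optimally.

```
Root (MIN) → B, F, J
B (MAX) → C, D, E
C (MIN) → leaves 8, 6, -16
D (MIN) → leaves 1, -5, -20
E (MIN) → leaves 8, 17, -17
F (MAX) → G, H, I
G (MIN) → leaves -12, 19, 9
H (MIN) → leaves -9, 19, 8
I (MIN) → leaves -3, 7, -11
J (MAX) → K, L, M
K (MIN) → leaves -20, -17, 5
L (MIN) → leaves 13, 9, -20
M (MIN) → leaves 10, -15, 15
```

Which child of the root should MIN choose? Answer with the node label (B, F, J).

B

C (MIN): min(8, 6, -16) = -16
D (MIN): min(1, -5, -20) = -20
E (MIN): min(8, 17, -17) = -17
B (MAX): max(-16, -20, -17) = -16
G (MIN): min(-12, 19, 9) = -12
H (MIN): min(-9, 19, 8) = -9
I (MIN): min(-3, 7, -11) = -11
F (MAX): max(-12, -9, -11) = -9
K (MIN): min(-20, -17, 5) = -20
L (MIN): min(13, 9, -20) = -20
M (MIN): min(10, -15, 15) = -15
J (MAX): max(-20, -20, -15) = -15
Root (MIN): min(-16, -9, -15) = -16
MIN picks the child with the lowest value: B (value -16).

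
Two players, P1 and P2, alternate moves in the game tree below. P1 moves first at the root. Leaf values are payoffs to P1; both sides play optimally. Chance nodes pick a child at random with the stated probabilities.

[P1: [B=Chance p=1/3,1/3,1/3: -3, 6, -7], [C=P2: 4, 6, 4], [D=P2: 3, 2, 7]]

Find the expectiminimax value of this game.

B (Chance): 1/3·-3 + 1/3·6 + 1/3·-7 = -1.33
C (P2): min(4, 6, 4) = 4
D (P2): min(3, 2, 7) = 2
Root (P1): max(-1.33, 4, 2) = 4

4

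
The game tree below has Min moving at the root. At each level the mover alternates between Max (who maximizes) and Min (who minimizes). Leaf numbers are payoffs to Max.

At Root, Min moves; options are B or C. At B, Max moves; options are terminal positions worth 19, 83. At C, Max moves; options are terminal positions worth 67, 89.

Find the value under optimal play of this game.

B (Max): max(19, 83) = 83
C (Max): max(67, 89) = 89
Root (Min): min(83, 89) = 83

83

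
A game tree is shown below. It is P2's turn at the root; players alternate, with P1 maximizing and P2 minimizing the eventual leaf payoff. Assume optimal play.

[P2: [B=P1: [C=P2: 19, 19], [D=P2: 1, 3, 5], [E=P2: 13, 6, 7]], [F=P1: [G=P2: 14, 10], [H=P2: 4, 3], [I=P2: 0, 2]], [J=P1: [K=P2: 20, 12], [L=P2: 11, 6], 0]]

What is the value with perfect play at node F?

10

G: min(14, 10) = 10
H: min(4, 3) = 3
I: min(0, 2) = 0
F: max(10, 3, 0) = 10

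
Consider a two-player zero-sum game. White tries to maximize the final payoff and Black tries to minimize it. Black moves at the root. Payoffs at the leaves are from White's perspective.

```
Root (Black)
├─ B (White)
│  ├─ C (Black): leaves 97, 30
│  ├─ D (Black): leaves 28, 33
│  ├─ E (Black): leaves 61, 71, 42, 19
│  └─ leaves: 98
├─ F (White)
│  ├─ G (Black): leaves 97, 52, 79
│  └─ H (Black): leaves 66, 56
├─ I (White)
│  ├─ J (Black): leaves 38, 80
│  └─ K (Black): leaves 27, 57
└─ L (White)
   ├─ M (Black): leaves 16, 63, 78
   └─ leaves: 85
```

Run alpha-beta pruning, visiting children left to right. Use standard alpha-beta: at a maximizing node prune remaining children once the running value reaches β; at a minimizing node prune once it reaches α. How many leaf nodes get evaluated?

20

C [α=-∞,β=+∞]: v=30
D [α=30,β=+∞]: v=28 after child 1 ≤ α → α-cutoff, skip 1
E [α=30,β=+∞]: v=19
B [α=-∞,β=+∞]: v=98
G [α=-∞,β=98]: v=52
H [α=52,β=98]: v=56
F [α=-∞,β=98]: v=56
J [α=-∞,β=56]: v=38
K [α=38,β=56]: v=27 after child 1 ≤ α → α-cutoff, skip 1
I [α=-∞,β=56]: v=38
M [α=-∞,β=38]: v=16
L [α=-∞,β=38]: v=85
Root [α=-∞,β=+∞]: v=38
Leaves evaluated: 20 of 22.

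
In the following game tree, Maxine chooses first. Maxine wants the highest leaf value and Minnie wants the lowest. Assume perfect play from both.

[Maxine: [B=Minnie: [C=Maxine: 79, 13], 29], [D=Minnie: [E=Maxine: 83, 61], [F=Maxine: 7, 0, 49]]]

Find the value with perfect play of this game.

49

C (Maxine): max(79, 13) = 79
B (Minnie): min(79, 29) = 29
E (Maxine): max(83, 61) = 83
F (Maxine): max(7, 0, 49) = 49
D (Minnie): min(83, 49) = 49
Root (Maxine): max(29, 49) = 49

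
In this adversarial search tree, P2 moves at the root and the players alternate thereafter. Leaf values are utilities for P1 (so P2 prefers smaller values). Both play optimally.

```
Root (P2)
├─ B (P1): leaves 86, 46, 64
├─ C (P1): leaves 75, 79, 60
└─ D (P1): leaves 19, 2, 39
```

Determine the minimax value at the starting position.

39

B (P1): max(86, 46, 64) = 86
C (P1): max(75, 79, 60) = 79
D (P1): max(19, 2, 39) = 39
Root (P2): min(86, 79, 39) = 39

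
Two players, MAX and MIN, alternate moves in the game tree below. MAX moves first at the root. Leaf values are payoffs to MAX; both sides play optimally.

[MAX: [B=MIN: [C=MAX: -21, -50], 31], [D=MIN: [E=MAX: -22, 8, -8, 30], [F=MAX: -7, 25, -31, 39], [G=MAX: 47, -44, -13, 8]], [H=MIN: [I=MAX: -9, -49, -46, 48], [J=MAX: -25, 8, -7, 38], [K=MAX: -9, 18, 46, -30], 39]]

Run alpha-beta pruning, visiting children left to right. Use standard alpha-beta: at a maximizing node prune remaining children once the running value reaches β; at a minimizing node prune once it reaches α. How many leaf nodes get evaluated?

24

C [α=-∞,β=+∞]: v=-21
B [α=-∞,β=+∞]: v=-21
E [α=-21,β=+∞]: v=30
F [α=-21,β=30]: v=39
G [α=-21,β=30]: v=47 after child 1 ≥ β → β-cutoff, skip 3
D [α=-21,β=+∞]: v=30
I [α=30,β=+∞]: v=48
J [α=30,β=48]: v=38
K [α=30,β=38]: v=46 after child 3 ≥ β → β-cutoff, skip 1
H [α=30,β=+∞]: v=38
Root [α=-∞,β=+∞]: v=38
Leaves evaluated: 24 of 28.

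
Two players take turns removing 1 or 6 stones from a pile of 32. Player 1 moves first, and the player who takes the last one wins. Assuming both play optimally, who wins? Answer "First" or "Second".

Second

W/L table (W = player to move can force a win):
i:   0  1  2  3  4  5  6  7  8  9 10 11 12 13 14 15 16 17 18 19 20 21 22 23 24 25 26 27 28 29 30 31 32
     L  W  L  W  L  W  W  L  W  L  W  L  W  W  L  W  L  W  L  W  W  L  W  L  W  L  W  W  L  W  L  W  L
Position 32 is L, so the second player wins.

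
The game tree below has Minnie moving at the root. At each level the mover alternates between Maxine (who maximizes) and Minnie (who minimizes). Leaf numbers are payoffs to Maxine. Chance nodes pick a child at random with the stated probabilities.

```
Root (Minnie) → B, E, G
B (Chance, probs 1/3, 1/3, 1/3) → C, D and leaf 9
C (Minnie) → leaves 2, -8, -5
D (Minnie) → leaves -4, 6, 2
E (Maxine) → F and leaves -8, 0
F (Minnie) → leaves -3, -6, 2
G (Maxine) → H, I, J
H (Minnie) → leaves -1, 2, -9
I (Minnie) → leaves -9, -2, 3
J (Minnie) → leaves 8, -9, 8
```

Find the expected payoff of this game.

-9

C (Minnie): min(2, -8, -5) = -8
D (Minnie): min(-4, 6, 2) = -4
B (Chance): 1/3·-8 + 1/3·-4 + 1/3·9 = -1
F (Minnie): min(-3, -6, 2) = -6
E (Maxine): max(-6, -8, 0) = 0
H (Minnie): min(-1, 2, -9) = -9
I (Minnie): min(-9, -2, 3) = -9
J (Minnie): min(8, -9, 8) = -9
G (Maxine): max(-9, -9, -9) = -9
Root (Minnie): min(-1, 0, -9) = -9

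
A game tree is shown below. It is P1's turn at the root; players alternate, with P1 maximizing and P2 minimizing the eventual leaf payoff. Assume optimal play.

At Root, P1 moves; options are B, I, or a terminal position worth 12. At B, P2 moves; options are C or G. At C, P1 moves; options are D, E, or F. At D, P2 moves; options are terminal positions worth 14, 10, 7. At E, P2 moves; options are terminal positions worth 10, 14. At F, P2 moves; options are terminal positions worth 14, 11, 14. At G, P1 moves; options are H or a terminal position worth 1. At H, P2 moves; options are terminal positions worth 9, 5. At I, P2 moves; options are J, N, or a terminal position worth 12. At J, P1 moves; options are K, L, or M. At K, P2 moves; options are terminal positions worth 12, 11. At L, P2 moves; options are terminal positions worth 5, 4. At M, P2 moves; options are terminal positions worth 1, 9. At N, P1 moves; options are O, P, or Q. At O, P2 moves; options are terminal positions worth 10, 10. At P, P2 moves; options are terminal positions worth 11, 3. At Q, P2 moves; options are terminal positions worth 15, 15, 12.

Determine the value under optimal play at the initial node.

12

D (P2): min(14, 10, 7) = 7
E (P2): min(10, 14) = 10
F (P2): min(14, 11, 14) = 11
C (P1): max(7, 10, 11) = 11
H (P2): min(9, 5) = 5
G (P1): max(5, 1) = 5
B (P2): min(11, 5) = 5
K (P2): min(12, 11) = 11
L (P2): min(5, 4) = 4
M (P2): min(1, 9) = 1
J (P1): max(11, 4, 1) = 11
O (P2): min(10, 10) = 10
P (P2): min(11, 3) = 3
Q (P2): min(15, 15, 12) = 12
N (P1): max(10, 3, 12) = 12
I (P2): min(11, 12, 12) = 11
Root (P1): max(5, 11, 12) = 12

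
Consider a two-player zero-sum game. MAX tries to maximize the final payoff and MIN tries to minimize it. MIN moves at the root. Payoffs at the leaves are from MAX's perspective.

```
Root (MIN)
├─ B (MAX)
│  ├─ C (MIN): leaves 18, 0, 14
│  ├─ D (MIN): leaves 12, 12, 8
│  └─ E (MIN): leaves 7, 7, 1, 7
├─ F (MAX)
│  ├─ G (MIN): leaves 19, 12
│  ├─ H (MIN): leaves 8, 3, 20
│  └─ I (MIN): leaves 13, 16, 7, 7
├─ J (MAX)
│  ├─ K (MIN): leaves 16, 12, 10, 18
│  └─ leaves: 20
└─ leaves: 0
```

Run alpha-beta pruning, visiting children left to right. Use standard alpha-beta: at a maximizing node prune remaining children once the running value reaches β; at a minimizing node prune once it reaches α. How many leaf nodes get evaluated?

14

C [α=-∞,β=+∞]: v=0
D [α=0,β=+∞]: v=8
E [α=8,β=+∞]: v=7 after child 1 ≤ α → α-cutoff, skip 3
B [α=-∞,β=+∞]: v=8
G [α=-∞,β=8]: v=12
F [α=-∞,β=8]: v=12 after child 1 ≥ β → β-cutoff, skip 2
K [α=-∞,β=8]: v=10
J [α=-∞,β=8]: v=10 after child 1 ≥ β → β-cutoff, skip 1
Root [α=-∞,β=+∞]: v=0
Leaves evaluated: 14 of 25.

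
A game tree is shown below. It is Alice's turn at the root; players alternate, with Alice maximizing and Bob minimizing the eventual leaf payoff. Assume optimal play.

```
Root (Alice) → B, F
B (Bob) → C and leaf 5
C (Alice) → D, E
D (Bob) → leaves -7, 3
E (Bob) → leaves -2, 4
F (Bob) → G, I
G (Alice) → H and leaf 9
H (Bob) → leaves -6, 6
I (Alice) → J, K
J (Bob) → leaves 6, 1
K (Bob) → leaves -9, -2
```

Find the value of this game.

D (Bob): min(-7, 3) = -7
E (Bob): min(-2, 4) = -2
C (Alice): max(-7, -2) = -2
B (Bob): min(-2, 5) = -2
H (Bob): min(-6, 6) = -6
G (Alice): max(-6, 9) = 9
J (Bob): min(6, 1) = 1
K (Bob): min(-9, -2) = -9
I (Alice): max(1, -9) = 1
F (Bob): min(9, 1) = 1
Root (Alice): max(-2, 1) = 1

1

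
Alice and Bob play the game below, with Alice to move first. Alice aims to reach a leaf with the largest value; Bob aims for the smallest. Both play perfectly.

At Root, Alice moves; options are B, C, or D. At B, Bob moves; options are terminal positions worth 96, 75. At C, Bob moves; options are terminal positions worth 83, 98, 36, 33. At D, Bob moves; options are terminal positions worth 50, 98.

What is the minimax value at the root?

75

B (Bob): min(96, 75) = 75
C (Bob): min(83, 98, 36, 33) = 33
D (Bob): min(50, 98) = 50
Root (Alice): max(75, 33, 50) = 75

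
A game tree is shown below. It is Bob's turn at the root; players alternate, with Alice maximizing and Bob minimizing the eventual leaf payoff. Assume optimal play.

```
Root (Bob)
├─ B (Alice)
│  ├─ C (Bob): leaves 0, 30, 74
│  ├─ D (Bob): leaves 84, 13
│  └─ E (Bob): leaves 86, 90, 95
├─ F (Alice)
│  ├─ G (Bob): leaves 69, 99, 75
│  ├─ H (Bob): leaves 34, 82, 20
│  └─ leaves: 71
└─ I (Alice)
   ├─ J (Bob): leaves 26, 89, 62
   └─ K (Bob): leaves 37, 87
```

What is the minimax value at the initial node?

37

C (Bob): min(0, 30, 74) = 0
D (Bob): min(84, 13) = 13
E (Bob): min(86, 90, 95) = 86
B (Alice): max(0, 13, 86) = 86
G (Bob): min(69, 99, 75) = 69
H (Bob): min(34, 82, 20) = 20
F (Alice): max(69, 20, 71) = 71
J (Bob): min(26, 89, 62) = 26
K (Bob): min(37, 87) = 37
I (Alice): max(26, 37) = 37
Root (Bob): min(86, 71, 37) = 37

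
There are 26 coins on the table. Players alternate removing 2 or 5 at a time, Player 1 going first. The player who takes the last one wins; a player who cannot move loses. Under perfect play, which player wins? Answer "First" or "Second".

First

Mark each pile size as W (mover wins) or L (mover loses):
i:   0  1  2  3  4  5  6  7  8  9 10 11 12 13 14 15 16 17 18 19 20 21 22 23 24 25 26
     L  L  W  W  L  W  W  L  L  W  W  L  W  W  L  L  W  W  L  W  W  L  L  W  W  L  W
Position 26 is W, so the first player wins.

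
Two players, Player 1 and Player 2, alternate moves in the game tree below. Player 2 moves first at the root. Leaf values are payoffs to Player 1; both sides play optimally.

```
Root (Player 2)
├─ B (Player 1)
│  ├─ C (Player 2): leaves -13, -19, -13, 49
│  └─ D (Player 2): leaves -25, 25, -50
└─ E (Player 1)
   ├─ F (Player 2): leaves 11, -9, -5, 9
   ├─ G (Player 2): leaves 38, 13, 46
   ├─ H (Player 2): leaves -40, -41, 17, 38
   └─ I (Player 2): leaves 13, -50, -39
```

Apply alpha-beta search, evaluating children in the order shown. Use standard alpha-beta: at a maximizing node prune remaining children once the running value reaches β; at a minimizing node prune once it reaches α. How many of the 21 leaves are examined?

C [α=-∞,β=+∞]: v=-19
D [α=-19,β=+∞]: v=-25 after child 1 ≤ α → α-cutoff, skip 2
B [α=-∞,β=+∞]: v=-19
F [α=-∞,β=-19]: v=-9
E [α=-∞,β=-19]: v=-9 after child 1 ≥ β → β-cutoff, skip 3
Root [α=-∞,β=+∞]: v=-19
Leaves evaluated: 9 of 21.

9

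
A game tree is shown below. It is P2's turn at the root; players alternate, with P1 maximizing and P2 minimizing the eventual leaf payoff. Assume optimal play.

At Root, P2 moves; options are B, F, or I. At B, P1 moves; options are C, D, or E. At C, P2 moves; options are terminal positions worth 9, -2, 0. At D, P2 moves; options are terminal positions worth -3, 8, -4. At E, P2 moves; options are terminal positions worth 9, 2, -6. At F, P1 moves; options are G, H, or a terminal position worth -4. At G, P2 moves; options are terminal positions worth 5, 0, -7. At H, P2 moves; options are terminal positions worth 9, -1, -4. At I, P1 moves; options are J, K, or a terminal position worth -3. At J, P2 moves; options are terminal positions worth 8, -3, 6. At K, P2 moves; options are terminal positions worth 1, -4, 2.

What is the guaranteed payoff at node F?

G: min(5, 0, -7) = -7
H: min(9, -1, -4) = -4
F: max(-7, -4, -4) = -4

-4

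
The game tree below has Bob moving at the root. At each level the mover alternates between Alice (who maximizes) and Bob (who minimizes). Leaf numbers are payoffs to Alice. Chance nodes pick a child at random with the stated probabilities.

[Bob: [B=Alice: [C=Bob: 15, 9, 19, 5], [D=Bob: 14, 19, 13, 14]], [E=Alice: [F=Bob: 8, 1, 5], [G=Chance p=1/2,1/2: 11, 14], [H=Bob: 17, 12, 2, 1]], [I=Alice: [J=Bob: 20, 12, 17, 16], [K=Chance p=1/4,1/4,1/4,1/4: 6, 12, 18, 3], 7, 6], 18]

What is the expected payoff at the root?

12

C (Bob): min(15, 9, 19, 5) = 5
D (Bob): min(14, 19, 13, 14) = 13
B (Alice): max(5, 13) = 13
F (Bob): min(8, 1, 5) = 1
G (Chance): 1/2·11 + 1/2·14 = 12.5
H (Bob): min(17, 12, 2, 1) = 1
E (Alice): max(1, 12.5, 1) = 12.5
J (Bob): min(20, 12, 17, 16) = 12
K (Chance): 1/4·6 + 1/4·12 + 1/4·18 + 1/4·3 = 9.75
I (Alice): max(12, 9.75, 7, 6) = 12
Root (Bob): min(13, 12.5, 12, 18) = 12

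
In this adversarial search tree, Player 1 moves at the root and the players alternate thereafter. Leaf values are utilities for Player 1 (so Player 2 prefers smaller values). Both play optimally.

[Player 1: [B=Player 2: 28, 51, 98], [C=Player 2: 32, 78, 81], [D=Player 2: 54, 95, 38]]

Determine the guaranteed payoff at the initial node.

B (Player 2): min(28, 51, 98) = 28
C (Player 2): min(32, 78, 81) = 32
D (Player 2): min(54, 95, 38) = 38
Root (Player 1): max(28, 32, 38) = 38

38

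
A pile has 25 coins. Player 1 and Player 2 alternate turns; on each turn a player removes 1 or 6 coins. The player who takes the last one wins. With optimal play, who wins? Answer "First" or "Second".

Positions where the player to move wins (W) vs loses (L):
i:   0  1  2  3  4  5  6  7  8  9 10 11 12 13 14 15 16 17 18 19 20 21 22 23 24 25
     L  W  L  W  L  W  W  L  W  L  W  L  W  W  L  W  L  W  L  W  W  L  W  L  W  L
Position 25 is L, so the second player wins.

Second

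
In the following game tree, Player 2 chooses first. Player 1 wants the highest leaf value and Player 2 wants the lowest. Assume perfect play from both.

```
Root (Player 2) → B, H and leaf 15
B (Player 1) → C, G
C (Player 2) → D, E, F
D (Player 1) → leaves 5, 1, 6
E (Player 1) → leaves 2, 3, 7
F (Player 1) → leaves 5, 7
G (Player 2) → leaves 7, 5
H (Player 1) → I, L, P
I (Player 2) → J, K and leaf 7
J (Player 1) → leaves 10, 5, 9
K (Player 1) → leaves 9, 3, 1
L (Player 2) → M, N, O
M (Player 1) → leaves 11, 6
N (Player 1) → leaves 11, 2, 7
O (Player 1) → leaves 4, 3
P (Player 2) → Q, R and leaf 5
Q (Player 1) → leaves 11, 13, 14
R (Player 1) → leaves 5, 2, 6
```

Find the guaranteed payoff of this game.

6

D (Player 1): max(5, 1, 6) = 6
E (Player 1): max(2, 3, 7) = 7
F (Player 1): max(5, 7) = 7
C (Player 2): min(6, 7, 7) = 6
G (Player 2): min(7, 5) = 5
B (Player 1): max(6, 5) = 6
J (Player 1): max(10, 5, 9) = 10
K (Player 1): max(9, 3, 1) = 9
I (Player 2): min(10, 9, 7) = 7
M (Player 1): max(11, 6) = 11
N (Player 1): max(11, 2, 7) = 11
O (Player 1): max(4, 3) = 4
L (Player 2): min(11, 11, 4) = 4
Q (Player 1): max(11, 13, 14) = 14
R (Player 1): max(5, 2, 6) = 6
P (Player 2): min(14, 6, 5) = 5
H (Player 1): max(7, 4, 5) = 7
Root (Player 2): min(6, 7, 15) = 6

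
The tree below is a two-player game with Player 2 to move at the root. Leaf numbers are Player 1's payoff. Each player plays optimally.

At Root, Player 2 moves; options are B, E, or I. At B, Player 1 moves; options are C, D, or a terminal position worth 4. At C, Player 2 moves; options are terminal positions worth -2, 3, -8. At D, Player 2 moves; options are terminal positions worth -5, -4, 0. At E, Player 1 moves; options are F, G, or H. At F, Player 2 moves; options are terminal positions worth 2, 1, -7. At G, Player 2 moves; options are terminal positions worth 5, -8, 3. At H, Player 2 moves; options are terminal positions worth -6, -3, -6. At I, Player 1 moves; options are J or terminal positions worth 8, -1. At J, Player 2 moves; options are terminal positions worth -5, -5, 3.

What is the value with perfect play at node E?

F: min(2, 1, -7) = -7
G: min(5, -8, 3) = -8
H: min(-6, -3, -6) = -6
E: max(-7, -8, -6) = -6

-6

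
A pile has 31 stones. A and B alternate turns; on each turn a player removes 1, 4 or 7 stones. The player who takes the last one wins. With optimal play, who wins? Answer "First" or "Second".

First

i:   0  1  2  3  4  5  6  7  8  9 10 11 12 13 14 15 16 17 18 19 20 21 22 23 24 25 26 27 28 29 30 31
     L  W  L  W  W  L  W  W  L  W  L  W  W  L  W  W  L  W  L  W  W  L  W  W  L  W  L  W  W  L  W  W
Position 31 is W, so the first player wins.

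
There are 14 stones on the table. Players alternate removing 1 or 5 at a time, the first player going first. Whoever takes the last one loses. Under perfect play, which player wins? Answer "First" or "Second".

Mark each pile size as W (mover wins) or L (mover loses):
i:   0  1  2  3  4  5  6  7  8  9 10 11 12 13 14
     W  L  W  L  W  L  W  L  W  L  W  L  W  L  W
Position 14 is W, so the first player wins.

First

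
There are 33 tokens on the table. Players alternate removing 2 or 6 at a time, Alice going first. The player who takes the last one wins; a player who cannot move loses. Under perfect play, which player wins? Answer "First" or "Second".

Mark each pile size as W (mover wins) or L (mover loses):
i:   0  1  2  3  4  5  6  7  8  9 10 11 12 13 14 15 16 17 18 19 20 21 22 23 24 25 26 27 28 29 30 31 32 33
     L  L  W  W  L  L  W  W  L  L  W  W  L  L  W  W  L  L  W  W  L  L  W  W  L  L  W  W  L  L  W  W  L  L
Position 33 is L, so the second player wins.

Second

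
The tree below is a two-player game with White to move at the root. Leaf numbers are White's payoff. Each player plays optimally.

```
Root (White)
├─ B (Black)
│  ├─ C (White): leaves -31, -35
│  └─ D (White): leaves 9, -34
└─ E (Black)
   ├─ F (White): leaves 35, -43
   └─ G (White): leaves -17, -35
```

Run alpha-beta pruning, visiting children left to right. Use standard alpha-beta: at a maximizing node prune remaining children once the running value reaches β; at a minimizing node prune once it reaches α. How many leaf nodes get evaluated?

C [α=-∞,β=+∞]: v=-31
D [α=-∞,β=-31]: v=9 after child 1 ≥ β → β-cutoff, skip 1
B [α=-∞,β=+∞]: v=-31
F [α=-31,β=+∞]: v=35
G [α=-31,β=35]: v=-17
E [α=-31,β=+∞]: v=-17
Root [α=-∞,β=+∞]: v=-17
Leaves evaluated: 7 of 8.

7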